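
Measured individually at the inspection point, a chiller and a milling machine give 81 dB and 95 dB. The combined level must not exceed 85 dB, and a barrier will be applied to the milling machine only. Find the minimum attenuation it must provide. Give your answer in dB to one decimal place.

Fixed contribution from the other source: Σ 10^(L/10) = 10^(81/10) = 1.259e+08 (81.00 dB).
To meet 85 dB overall, the treated milling machine may contribute at most 10^(85/10) − 1.259e+08 = 1.903e+08, i.e. 82.80 dB.
So the milling machine must be reduced from 95 to 82.80 dB: IL = 12.20 dB.

12.2 dB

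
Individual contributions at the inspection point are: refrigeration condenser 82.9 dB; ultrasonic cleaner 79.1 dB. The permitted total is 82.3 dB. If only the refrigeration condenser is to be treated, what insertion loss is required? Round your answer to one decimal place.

3.4 dB

Everything except the refrigeration condenser sums to 10^(79.1/10) = 8.128e+07 in linear terms, 79.10 dB.
To meet 82.3 dB overall, the treated refrigeration condenser may contribute at most 10^(82.3/10) − 8.128e+07 = 8.854e+07, i.e. 79.47 dB.
So the refrigeration condenser must be reduced from 82.9 to 79.47 dB: IL = 3.43 dB.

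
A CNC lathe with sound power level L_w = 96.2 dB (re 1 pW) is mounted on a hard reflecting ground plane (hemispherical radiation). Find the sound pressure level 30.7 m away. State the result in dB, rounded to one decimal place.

L_p = L_w − 10·log₁₀(2π·r²) with r = 30.7 m.
2π·r² = 5922 m², 10·log₁₀ of that is 37.725 dB.
L_p = 96.2 − 37.725 = 58.48 dB.

58.5 dB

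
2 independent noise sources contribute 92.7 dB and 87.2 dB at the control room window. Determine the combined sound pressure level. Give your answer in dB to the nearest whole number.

Incoherent sources combine by intensity addition: L_total = 10·log₁₀(Σ 10^(L_i/10)).
Σ 10^(L/10) = 10^(92.7/10) + 10^(87.2/10) = 2.387e+09.
L_total = 10·log₁₀(2.387e+09) = 93.78 dB.

94 dB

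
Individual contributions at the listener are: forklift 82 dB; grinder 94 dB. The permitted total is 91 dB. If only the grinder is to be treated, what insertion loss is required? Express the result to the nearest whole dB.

4 dB

The untreated sources together contribute 10^(82/10) = 1.585e+08, i.e. 82.00 dB.
The limit corresponds to 10^(91/10) = 1.259e+09; subtracting the fixed part leaves 1.100e+09 for the grinder, i.e. 90.42 dB.
So the grinder must be reduced from 94 to 90.42 dB: IL = 3.58 dB.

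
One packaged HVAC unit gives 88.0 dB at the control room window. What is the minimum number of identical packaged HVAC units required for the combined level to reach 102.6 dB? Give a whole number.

Need L₁ + 10·log₁₀ N ≥ 102.6, i.e. log₁₀ N ≥ 1.46.
N ≥ 10^(14.6/10) = 28.840, so N = 29.

29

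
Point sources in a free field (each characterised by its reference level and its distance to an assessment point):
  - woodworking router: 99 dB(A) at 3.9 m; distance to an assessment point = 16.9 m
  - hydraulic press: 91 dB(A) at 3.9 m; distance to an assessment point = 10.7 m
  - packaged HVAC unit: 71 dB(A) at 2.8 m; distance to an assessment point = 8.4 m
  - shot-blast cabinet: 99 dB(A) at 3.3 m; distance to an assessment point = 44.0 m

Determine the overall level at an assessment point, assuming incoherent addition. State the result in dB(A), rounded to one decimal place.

Propagate each source to the receiver with L = L_ref − 20·log₁₀(r/r_ref), then add intensities.
woodworking router: 99 − 20·log₁₀(16.9/3.9) = 99 − 12.74 = 86.26 dB(A).
hydraulic press: 91 − 20·log₁₀(10.7/3.9) = 91 − 8.77 = 82.23 dB(A).
packaged HVAC unit: 71 − 20·log₁₀(8.4/2.8) = 71 − 9.54 = 61.46 dB(A).
shot-blast cabinet: 99 − 20·log₁₀(44.0/3.3) = 99 − 22.50 = 76.50 dB(A).
Σ 10^(L/10) = 6.363e+08 → L_total = 10·log₁₀(6.363e+08) = 88.04 dB(A).

88.0 dB(A)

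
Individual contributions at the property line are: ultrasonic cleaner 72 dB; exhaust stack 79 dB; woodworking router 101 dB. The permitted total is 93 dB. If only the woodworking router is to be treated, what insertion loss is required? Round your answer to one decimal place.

Everything except the woodworking router sums to 10^(72/10) + 10^(79/10) = 9.528e+07 in linear terms, 79.79 dB.
To meet 93 dB overall, the treated woodworking router may contribute at most 10^(93/10) − 9.528e+07 = 1.900e+09, i.e. 92.79 dB.
So the woodworking router must be reduced from 101 to 92.79 dB: IL = 8.21 dB.

8.2 dB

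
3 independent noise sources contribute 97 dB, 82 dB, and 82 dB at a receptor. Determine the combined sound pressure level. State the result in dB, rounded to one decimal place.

Incoherent sources combine by intensity addition: L_total = 10·log₁₀(Σ 10^(L_i/10)).
Σ 10^(L/10) = 10^(97/10) + 10^(82/10) + 10^(82/10) = 5.329e+09.
L_total = 10·log₁₀(5.329e+09) = 97.27 dB.

97.3 dB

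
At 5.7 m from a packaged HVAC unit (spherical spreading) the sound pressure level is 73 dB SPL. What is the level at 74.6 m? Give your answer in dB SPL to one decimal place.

Spherical spreading from a point source gives a 20·log₁₀(r₂/r₁) drop.
L₂ = 73 − 20·log₁₀(74.6/5.7) = 73 − 22.337 = 50.66 dB SPL.

50.7 dB SPL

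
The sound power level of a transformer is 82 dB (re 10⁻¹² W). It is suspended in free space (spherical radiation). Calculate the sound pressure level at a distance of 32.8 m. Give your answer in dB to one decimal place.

L_p = L_w − 10·log₁₀(4π·r²) with r = 32.8 m.
4π·r² = 1.352e+04 m², 10·log₁₀ of that is 41.310 dB.
L_p = 82 − 41.310 = 40.69 dB.

40.7 dB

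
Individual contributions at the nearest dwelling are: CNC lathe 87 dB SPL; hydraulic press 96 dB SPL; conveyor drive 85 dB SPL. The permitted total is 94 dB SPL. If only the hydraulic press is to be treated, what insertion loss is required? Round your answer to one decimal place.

3.7 dB

The untreated sources together contribute 10^(87/10) + 10^(85/10) = 8.174e+08, i.e. 89.12 dB SPL.
To meet 94 dB SPL overall, the treated hydraulic press may contribute at most 10^(94/10) − 8.174e+08 = 1.694e+09, i.e. 92.29 dB SPL.
Required insertion loss = 96 − 92.29 = 3.71 dB.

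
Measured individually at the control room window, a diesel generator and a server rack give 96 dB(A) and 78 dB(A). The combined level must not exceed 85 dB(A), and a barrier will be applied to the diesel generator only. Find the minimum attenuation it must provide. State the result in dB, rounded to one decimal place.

Fixed contribution from the other source: Σ 10^(L/10) = 10^(78/10) = 6.310e+07 (78.00 dB(A)).
To meet 85 dB(A) overall, the treated diesel generator may contribute at most 10^(85/10) − 6.310e+07 = 2.531e+08, i.e. 84.03 dB(A).
Required insertion loss = 96 − 84.03 = 11.97 dB.

12.0 dB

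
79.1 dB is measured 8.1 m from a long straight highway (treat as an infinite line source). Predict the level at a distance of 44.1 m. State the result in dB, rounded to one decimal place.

For a line source, L₂ = L₁ − 10·log₁₀(r₂/r₁).
L₂ = 79.1 − 10·log₁₀(44.1/8.1) = 79.1 − 7.360 = 71.74 dB.

71.7 dB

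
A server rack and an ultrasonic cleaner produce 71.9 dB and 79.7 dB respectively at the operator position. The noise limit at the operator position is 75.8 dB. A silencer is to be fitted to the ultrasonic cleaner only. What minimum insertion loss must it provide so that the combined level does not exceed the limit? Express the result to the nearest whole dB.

Everything except the ultrasonic cleaner sums to 10^(71.9/10) = 1.549e+07 in linear terms, 71.90 dB.
To meet 75.8 dB overall, the treated ultrasonic cleaner may contribute at most 10^(75.8/10) − 1.549e+07 = 2.253e+07, i.e. 73.53 dB.
So the ultrasonic cleaner must be reduced from 79.7 to 73.53 dB: IL = 6.17 dB.

6 dB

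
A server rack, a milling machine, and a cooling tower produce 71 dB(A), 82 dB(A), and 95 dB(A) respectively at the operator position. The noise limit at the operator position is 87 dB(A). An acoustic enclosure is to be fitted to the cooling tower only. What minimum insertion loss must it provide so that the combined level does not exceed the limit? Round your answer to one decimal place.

9.8 dB

Everything except the cooling tower sums to 10^(71/10) + 10^(82/10) = 1.711e+08 in linear terms, 82.33 dB(A).
The limit corresponds to 10^(87/10) = 5.012e+08; subtracting the fixed part leaves 3.301e+08 for the cooling tower, i.e. 85.19 dB(A).
Required insertion loss = 95 − 85.19 = 9.81 dB.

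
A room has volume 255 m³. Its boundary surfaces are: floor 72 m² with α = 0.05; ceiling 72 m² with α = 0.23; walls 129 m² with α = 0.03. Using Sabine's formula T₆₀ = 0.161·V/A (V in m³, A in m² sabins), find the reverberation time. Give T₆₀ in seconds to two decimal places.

Summing Sᵢαᵢ: 72·0.05 + 72·0.23 + 129·0.03 = 24.03 m².
T₆₀ = 0.161·V/A = 0.161·255/24.03 = 1.708 s.

1.71 s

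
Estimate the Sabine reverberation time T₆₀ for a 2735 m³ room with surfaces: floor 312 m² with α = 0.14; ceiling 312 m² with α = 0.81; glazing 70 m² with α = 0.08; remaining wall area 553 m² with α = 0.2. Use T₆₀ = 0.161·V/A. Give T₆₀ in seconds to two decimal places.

1.07 s

A = Σ Sᵢαᵢ = 312·0.14 + 312·0.81 + 70·0.08 + 553·0.2 = 412.60 m².
T₆₀ = 0.161·V/A = 0.161·2735/412.60 = 1.067 s.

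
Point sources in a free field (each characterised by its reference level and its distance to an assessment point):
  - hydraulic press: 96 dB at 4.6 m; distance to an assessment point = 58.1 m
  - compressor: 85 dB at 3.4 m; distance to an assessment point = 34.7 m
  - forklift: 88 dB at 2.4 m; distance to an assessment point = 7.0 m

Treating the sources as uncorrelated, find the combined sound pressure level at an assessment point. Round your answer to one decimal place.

Apply inverse-square spreading to bring every level to the receiver, then sum 10^(L/10).
hydraulic press: 96 − 20·log₁₀(58.1/4.6) = 96 − 22.03 = 73.97 dB.
compressor: 85 − 20·log₁₀(34.7/3.4) = 85 − 20.18 = 64.82 dB.
forklift: 88 − 20·log₁₀(7.0/2.4) = 88 − 9.30 = 78.70 dB.
Σ 10^(L/10) = 1.022e+08 → L_total = 10·log₁₀(1.022e+08) = 80.09 dB.

80.1 dB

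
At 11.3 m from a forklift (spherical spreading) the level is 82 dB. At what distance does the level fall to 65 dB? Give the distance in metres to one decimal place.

For a point source L₁ − L₂ = 20·log₁₀(r₂/r₁), so r₂ = r₁·10^((L₁−L₂)/20).
r₂ = 11.3·10^((82−65)/20) = 11.3·10^(17.0/20) = 80.00 m.

80.0 m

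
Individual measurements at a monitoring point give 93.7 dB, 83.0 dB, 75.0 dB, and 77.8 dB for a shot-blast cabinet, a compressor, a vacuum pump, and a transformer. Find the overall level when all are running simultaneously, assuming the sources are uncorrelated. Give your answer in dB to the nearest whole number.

94 dB

Incoherent sources combine by intensity addition: L_total = 10·log₁₀(Σ 10^(L_i/10)).
Σ 10^(L/10) = 10^(93.7/10) + 10^(83.0/10) + 10^(75.0/10) + 10^(77.8/10) = 2.636e+09.
L_total = 10·log₁₀(2.636e+09) = 94.21 dB.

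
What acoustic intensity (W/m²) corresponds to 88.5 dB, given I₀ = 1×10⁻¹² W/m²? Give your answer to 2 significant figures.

0.00071 W/m²

L = 10·log₁₀(I/I₀) ⇒ I = I₀·10^(L/10) = 10⁻¹² × 10^8.85.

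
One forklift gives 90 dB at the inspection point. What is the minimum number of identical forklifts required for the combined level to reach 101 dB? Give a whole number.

13

Need L₁ + 10·log₁₀ N ≥ 101, i.e. log₁₀ N ≥ 1.10.
N ≥ 10^(11.0/10) = 12.589, so N = 13.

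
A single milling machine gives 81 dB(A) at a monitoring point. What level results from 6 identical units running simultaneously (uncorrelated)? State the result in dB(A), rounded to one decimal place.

With 6 equal, uncorrelated contributions the intensity is 6× that of one unit, giving a rise of 10·log₁₀ 6.
L_total = 81 + 10·log₁₀(6) = 81 + 7.782 = 88.78 dB(A).

88.8 dB(A)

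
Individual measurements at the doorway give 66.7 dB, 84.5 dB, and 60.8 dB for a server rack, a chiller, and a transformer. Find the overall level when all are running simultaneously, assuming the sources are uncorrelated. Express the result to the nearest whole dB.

85 dB

Incoherent sources combine by intensity addition: L_total = 10·log₁₀(Σ 10^(L_i/10)).
Σ 10^(L/10) = 10^(66.7/10) + 10^(84.5/10) + 10^(60.8/10) = 2.877e+08.
L_total = 10·log₁₀(2.877e+08) = 84.59 dB.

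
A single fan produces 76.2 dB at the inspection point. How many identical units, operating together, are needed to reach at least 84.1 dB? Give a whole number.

7

Need L₁ + 10·log₁₀ N ≥ 84.1, i.e. log₁₀ N ≥ 0.79.
N ≥ 10^(7.9/10) = 6.166, so N = 7.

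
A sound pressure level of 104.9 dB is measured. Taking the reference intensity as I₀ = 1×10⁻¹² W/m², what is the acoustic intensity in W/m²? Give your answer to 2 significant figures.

I = I₀·10^(L/10) = 10⁻¹² × 10^(104.9/10) = 10^(-1.510).

0.031 W/m²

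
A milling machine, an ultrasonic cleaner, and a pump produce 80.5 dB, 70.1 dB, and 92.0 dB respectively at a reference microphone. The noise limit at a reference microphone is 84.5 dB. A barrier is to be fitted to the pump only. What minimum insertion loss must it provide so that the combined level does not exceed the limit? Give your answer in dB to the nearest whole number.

10 dB

Everything except the pump sums to 10^(80.5/10) + 10^(70.1/10) = 1.224e+08 in linear terms, 80.88 dB.
To meet 84.5 dB overall, the treated pump may contribute at most 10^(84.5/10) − 1.224e+08 = 1.594e+08, i.e. 82.02 dB.
Required insertion loss = 92.0 − 82.02 = 9.98 dB.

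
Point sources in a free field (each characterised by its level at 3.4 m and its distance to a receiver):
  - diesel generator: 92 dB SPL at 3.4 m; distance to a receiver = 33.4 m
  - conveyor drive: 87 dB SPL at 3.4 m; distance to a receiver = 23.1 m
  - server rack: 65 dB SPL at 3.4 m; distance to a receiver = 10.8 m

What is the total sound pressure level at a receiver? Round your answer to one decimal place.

74.4 dB SPL

First find each source's level at the receiver (point-source: −20·log₁₀(r/r_ref)), then combine on an intensity basis.
diesel generator: 92 − 20·log₁₀(33.4/3.4) = 92 − 19.85 = 72.15 dB SPL.
conveyor drive: 87 − 20·log₁₀(23.1/3.4) = 87 − 16.64 = 70.36 dB SPL.
server rack: 65 − 20·log₁₀(10.8/3.4) = 65 − 10.04 = 54.96 dB SPL.
Σ 10^(L/10) = 2.759e+07 → L_total = 10·log₁₀(2.759e+07) = 74.41 dB SPL.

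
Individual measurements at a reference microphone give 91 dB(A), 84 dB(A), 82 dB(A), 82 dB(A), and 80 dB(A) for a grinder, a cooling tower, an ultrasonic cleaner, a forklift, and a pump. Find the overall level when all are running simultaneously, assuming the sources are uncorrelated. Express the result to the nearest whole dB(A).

For uncorrelated sources the intensities add, so convert each level to linear form, sum, and take 10·log₁₀ of the total.
Σ 10^(L/10) = 10^(91/10) + 10^(84/10) + 10^(82/10) + 10^(82/10) + 10^(80/10) = 1.927e+09.
L_total = 10·log₁₀(1.927e+09) = 92.85 dB(A).

93 dB(A)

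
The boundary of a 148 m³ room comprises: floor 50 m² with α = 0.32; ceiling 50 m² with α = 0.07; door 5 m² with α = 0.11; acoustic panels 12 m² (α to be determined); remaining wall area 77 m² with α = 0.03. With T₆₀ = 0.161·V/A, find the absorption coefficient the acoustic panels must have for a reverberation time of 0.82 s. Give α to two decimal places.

Required total absorption A = 0.161·148/0.82 = 29.06 m².
Absorption from the other surfaces = 50·0.32 + 50·0.07 + 5·0.11 + 77·0.03 = 22.36 m², so the acoustic panels must supply 6.70 m² over 12 m².
α = 6.70/12 = 0.558.

0.56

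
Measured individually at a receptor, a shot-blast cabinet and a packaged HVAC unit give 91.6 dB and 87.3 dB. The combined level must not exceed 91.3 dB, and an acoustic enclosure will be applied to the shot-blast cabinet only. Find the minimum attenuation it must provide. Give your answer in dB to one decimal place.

2.5 dB

Everything except the shot-blast cabinet sums to 10^(87.3/10) = 5.370e+08 in linear terms, 87.30 dB.
The limit corresponds to 10^(91.3/10) = 1.349e+09; subtracting the fixed part leaves 8.119e+08 for the shot-blast cabinet, i.e. 89.10 dB.
So the shot-blast cabinet must be reduced from 91.6 to 89.10 dB: IL = 2.50 dB.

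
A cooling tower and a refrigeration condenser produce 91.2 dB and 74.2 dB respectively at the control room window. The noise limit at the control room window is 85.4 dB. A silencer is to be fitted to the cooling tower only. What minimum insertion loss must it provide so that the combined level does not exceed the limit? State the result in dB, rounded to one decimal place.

6.1 dB

The untreated sources together contribute 10^(74.2/10) = 2.630e+07, i.e. 74.20 dB.
To meet 85.4 dB overall, the treated cooling tower may contribute at most 10^(85.4/10) − 2.630e+07 = 3.204e+08, i.e. 85.06 dB.
Required insertion loss = 91.2 − 85.06 = 6.14 dB.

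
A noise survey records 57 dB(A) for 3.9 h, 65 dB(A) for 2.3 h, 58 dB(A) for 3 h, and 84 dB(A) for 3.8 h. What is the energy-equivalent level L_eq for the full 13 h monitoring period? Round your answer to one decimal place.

L_eq = 10·log₁₀[(1/T)·Σ tᵢ·10^(Lᵢ/10)] with T = 13 h.
Σ tᵢ·10^(Lᵢ/10) = 3.9·10^(57/10) + 2.3·10^(65/10) + 3·10^(58/10) + 3.8·10^(84/10) = 9.656e+08.
L_eq = 10·log₁₀(9.656e+08/13) = 78.71 dB(A).

78.7 dB(A)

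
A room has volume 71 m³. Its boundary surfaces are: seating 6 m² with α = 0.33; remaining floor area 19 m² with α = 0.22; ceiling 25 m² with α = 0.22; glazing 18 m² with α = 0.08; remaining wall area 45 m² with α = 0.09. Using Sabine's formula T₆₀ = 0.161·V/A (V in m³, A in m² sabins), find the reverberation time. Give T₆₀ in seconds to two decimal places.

A = Σ Sᵢαᵢ = 6·0.33 + 19·0.22 + 25·0.22 + 18·0.08 + 45·0.09 = 17.15 m².
T₆₀ = 0.161·V/A = 0.161·71/17.15 = 0.667 s.

0.67 s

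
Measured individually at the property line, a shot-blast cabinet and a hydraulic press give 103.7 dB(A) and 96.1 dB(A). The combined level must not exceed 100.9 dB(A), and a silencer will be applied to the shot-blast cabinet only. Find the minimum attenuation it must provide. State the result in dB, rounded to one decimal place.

Fixed contribution from the other source: Σ 10^(L/10) = 10^(96.1/10) = 4.074e+09 (96.10 dB(A)).
To meet 100.9 dB(A) overall, the treated shot-blast cabinet may contribute at most 10^(100.9/10) − 4.074e+09 = 8.229e+09, i.e. 99.15 dB(A).
Required insertion loss = 103.7 − 99.15 = 4.55 dB.

4.5 dB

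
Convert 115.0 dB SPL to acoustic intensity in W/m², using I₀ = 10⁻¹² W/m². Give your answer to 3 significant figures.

0.316 W/m²

I/I₀ = 10^(115.0/10) = 3.162e+11, so I = 3.162e+11 × 10⁻¹² W/m².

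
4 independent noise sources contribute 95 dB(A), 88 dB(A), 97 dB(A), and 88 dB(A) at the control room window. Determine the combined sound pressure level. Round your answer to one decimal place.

99.7 dB(A)

For uncorrelated sources the intensities add, so convert each level to linear form, sum, and take 10·log₁₀ of the total.
Σ 10^(L/10) = 10^(95/10) + 10^(88/10) + 10^(97/10) + 10^(88/10) = 9.436e+09.
L_total = 10·log₁₀(9.436e+09) = 99.75 dB(A).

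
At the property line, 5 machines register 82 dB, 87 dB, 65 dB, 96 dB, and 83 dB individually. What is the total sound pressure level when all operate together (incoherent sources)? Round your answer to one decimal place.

For uncorrelated sources the intensities add, so convert each level to linear form, sum, and take 10·log₁₀ of the total.
Σ 10^(L/10) = 10^(82/10) + 10^(87/10) + 10^(65/10) + 10^(96/10) + 10^(83/10) = 4.843e+09.
L_total = 10·log₁₀(4.843e+09) = 96.85 dB.

96.9 dB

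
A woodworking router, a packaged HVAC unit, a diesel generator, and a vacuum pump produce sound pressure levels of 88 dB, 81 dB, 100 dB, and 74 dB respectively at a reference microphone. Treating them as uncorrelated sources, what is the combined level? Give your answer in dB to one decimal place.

100.3 dB

Incoherent sources combine by intensity addition: L_total = 10·log₁₀(Σ 10^(L_i/10)).
Σ 10^(L/10) = 10^(88/10) + 10^(81/10) + 10^(100/10) + 10^(74/10) = 1.078e+10.
L_total = 10·log₁₀(1.078e+10) = 100.33 dB.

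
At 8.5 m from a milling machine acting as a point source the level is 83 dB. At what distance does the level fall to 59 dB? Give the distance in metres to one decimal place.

The 24.0 dB drop corresponds to a distance ratio of 10^(24.0/20) for a point source.
r₂ = 8.5·10^((83−59)/20) = 8.5·10^(24.0/20) = 134.72 m.

134.7 m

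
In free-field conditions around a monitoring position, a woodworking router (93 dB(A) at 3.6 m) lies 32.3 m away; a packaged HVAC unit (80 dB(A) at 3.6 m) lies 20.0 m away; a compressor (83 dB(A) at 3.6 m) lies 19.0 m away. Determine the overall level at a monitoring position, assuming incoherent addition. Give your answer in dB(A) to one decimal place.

First find each source's level at the receiver (point-source: −20·log₁₀(r/r_ref)), then combine on an intensity basis.
woodworking router: 93 − 20·log₁₀(32.3/3.6) = 93 − 19.06 = 73.94 dB(A).
packaged HVAC unit: 80 − 20·log₁₀(20.0/3.6) = 80 − 14.89 = 65.11 dB(A).
compressor: 83 − 20·log₁₀(19.0/3.6) = 83 − 14.45 = 68.55 dB(A).
Σ 10^(L/10) = 3.519e+07 → L_total = 10·log₁₀(3.519e+07) = 75.46 dB(A).

75.5 dB(A)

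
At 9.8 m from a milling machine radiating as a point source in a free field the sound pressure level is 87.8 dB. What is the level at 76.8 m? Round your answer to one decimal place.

69.9 dB

Spherical spreading from a point source gives a 20·log₁₀(r₂/r₁) drop.
L₂ = 87.8 − 20·log₁₀(76.8/9.8) = 87.8 − 17.883 = 69.92 dB.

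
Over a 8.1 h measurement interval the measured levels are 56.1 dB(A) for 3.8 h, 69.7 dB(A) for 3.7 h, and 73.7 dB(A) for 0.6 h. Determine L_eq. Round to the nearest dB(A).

68 dB(A)

Weight each interval's intensity by its duration and average over T = 8.1 h:
Σ tᵢ·10^(Lᵢ/10) = 3.8·10^(56.1/10) + 3.7·10^(69.7/10) + 0.6·10^(73.7/10) = 5.014e+07.
L_eq = 10·log₁₀(5.014e+07/8.1) = 67.92 dB(A).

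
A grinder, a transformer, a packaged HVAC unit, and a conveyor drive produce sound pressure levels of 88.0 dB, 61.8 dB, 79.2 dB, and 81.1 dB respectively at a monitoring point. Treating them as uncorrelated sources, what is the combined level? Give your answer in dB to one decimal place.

89.3 dB

Incoherent sources combine by intensity addition: L_total = 10·log₁₀(Σ 10^(L_i/10)).
Σ 10^(L/10) = 10^(88.0/10) + 10^(61.8/10) + 10^(79.2/10) + 10^(81.1/10) = 8.445e+08.
L_total = 10·log₁₀(8.445e+08) = 89.27 dB.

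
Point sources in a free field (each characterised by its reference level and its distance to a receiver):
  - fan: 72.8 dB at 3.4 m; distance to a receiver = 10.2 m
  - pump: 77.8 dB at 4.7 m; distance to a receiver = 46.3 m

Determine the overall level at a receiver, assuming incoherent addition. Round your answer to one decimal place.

Propagate each source to the receiver with L = L_ref − 20·log₁₀(r/r_ref), then add intensities.
fan: 72.8 − 20·log₁₀(10.2/3.4) = 72.8 − 9.54 = 63.26 dB.
pump: 77.8 − 20·log₁₀(46.3/4.7) = 77.8 − 19.87 = 57.93 dB.
Σ 10^(L/10) = 2.738e+06 → L_total = 10·log₁₀(2.738e+06) = 64.37 dB.

64.4 dB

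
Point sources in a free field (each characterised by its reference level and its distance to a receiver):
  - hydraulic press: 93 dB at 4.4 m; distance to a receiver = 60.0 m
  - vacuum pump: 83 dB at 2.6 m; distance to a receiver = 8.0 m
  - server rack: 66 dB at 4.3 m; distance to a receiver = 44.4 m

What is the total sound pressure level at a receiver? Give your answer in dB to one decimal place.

75.0 dB

Apply inverse-square spreading to bring every level to the receiver, then sum 10^(L/10).
hydraulic press: 93 − 20·log₁₀(60.0/4.4) = 93 − 22.69 = 70.31 dB.
vacuum pump: 83 − 20·log₁₀(8.0/2.6) = 83 − 9.76 = 73.24 dB.
server rack: 66 − 20·log₁₀(44.4/4.3) = 66 − 20.28 = 45.72 dB.
Σ 10^(L/10) = 3.184e+07 → L_total = 10·log₁₀(3.184e+07) = 75.03 dB.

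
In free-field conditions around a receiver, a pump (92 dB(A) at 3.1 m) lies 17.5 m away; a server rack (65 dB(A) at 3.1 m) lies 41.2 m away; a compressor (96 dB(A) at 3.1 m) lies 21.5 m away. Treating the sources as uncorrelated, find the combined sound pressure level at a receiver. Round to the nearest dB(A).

First find each source's level at the receiver (point-source: −20·log₁₀(r/r_ref)), then combine on an intensity basis.
pump: 92 − 20·log₁₀(17.5/3.1) = 92 − 15.03 = 76.97 dB(A).
server rack: 65 − 20·log₁₀(41.2/3.1) = 65 − 22.47 = 42.53 dB(A).
compressor: 96 − 20·log₁₀(21.5/3.1) = 96 − 16.82 = 79.18 dB(A).
Σ 10^(L/10) = 1.325e+08 → L_total = 10·log₁₀(1.325e+08) = 81.22 dB(A).

81 dB(A)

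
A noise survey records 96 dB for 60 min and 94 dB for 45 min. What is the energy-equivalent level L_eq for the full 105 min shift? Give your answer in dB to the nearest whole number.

The energy average is taken in the linear domain: L_eq = 10·log₁₀[(Σ tᵢ·10^(Lᵢ/10))/T], T = 105 min.
Σ tᵢ·10^(Lᵢ/10) = 60·10^(96/10) + 45·10^(94/10) = 3.519e+11.
L_eq = 10·log₁₀(3.519e+11/105) = 95.25 dB.

95 dB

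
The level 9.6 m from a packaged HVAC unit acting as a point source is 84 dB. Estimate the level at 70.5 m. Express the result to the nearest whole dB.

67 dB

Spherical spreading from a point source gives a 20·log₁₀(r₂/r₁) drop.
L₂ = 84 − 20·log₁₀(70.5/9.6) = 84 − 17.318 = 66.68 dB.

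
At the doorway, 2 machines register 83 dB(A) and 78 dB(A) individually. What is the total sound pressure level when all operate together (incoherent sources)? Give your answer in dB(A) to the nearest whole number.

Incoherent sources combine by intensity addition: L_total = 10·log₁₀(Σ 10^(L_i/10)).
Σ 10^(L/10) = 10^(83/10) + 10^(78/10) = 2.626e+08.
L_total = 10·log₁₀(2.626e+08) = 84.19 dB(A).

84 dB(A)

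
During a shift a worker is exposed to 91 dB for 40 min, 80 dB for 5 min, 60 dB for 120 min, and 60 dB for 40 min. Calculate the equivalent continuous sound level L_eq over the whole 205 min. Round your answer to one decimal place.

L_eq = 10·log₁₀[(1/T)·Σ tᵢ·10^(Lᵢ/10)] with T = 205 min.
Σ tᵢ·10^(Lᵢ/10) = 40·10^(91/10) + 5·10^(80/10) + 120·10^(60/10) + 40·10^(60/10) = 5.102e+10.
L_eq = 10·log₁₀(5.102e+10/205) = 83.96 dB.

84.0 dB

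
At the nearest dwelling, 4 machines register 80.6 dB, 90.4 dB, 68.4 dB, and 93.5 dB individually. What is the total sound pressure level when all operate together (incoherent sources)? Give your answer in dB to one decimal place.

For uncorrelated sources the intensities add, so convert each level to linear form, sum, and take 10·log₁₀ of the total.
Σ 10^(L/10) = 10^(80.6/10) + 10^(90.4/10) + 10^(68.4/10) + 10^(93.5/10) = 3.457e+09.
L_total = 10·log₁₀(3.457e+09) = 95.39 dB.

95.4 dB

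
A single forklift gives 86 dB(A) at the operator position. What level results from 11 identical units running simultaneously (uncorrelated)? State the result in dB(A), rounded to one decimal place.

96.4 dB(A)

With 11 equal, uncorrelated contributions the intensity is 11× that of one unit, giving a rise of 10·log₁₀ 11.
L_total = 86 + 10·log₁₀(11) = 86 + 10.414 = 96.41 dB(A).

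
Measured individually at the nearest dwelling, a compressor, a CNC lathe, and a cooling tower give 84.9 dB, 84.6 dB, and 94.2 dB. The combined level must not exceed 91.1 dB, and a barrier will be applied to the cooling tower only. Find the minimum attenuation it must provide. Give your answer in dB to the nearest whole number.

The untreated sources together contribute 10^(84.9/10) + 10^(84.6/10) = 5.974e+08, i.e. 87.76 dB.
To meet 91.1 dB overall, the treated cooling tower may contribute at most 10^(91.1/10) − 5.974e+08 = 6.908e+08, i.e. 88.39 dB.
Required insertion loss = 94.2 − 88.39 = 5.81 dB.

6 dB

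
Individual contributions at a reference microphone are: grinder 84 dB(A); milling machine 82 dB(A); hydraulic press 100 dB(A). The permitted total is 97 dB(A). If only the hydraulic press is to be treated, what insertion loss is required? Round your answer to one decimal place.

3.4 dB

Fixed contribution from the other sources: Σ 10^(L/10) = 10^(84/10) + 10^(82/10) = 4.097e+08 (86.12 dB(A)).
The limit corresponds to 10^(97/10) = 5.012e+09; subtracting the fixed part leaves 4.602e+09 for the hydraulic press, i.e. 96.63 dB(A).
So the hydraulic press must be reduced from 100 to 96.63 dB(A): IL = 3.37 dB.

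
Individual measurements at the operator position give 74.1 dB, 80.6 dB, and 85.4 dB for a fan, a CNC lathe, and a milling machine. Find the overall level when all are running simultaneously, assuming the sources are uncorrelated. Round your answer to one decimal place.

86.9 dB

For uncorrelated sources the intensities add, so convert each level to linear form, sum, and take 10·log₁₀ of the total.
Σ 10^(L/10) = 10^(74.1/10) + 10^(80.6/10) + 10^(85.4/10) = 4.873e+08.
L_total = 10·log₁₀(4.873e+08) = 86.88 dB.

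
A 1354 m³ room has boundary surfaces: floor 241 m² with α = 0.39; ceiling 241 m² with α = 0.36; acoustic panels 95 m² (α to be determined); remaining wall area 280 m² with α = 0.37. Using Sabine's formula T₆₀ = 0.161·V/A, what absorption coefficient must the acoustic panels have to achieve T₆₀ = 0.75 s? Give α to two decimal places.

0.07

A = 0.161·V/T₆₀ = 0.161·1354/0.75 = 290.66 m² sabins.
Absorption from the other surfaces = 241·0.39 + 241·0.36 + 280·0.37 = 284.35 m², so the acoustic panels must supply 6.31 m² over 95 m².
α = 6.31/95 = 0.066.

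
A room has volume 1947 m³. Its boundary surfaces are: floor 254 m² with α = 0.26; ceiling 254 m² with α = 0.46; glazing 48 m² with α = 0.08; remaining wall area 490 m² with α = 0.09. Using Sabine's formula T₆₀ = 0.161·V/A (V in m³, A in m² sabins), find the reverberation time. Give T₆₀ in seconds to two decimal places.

A = Σ Sᵢαᵢ = 254·0.26 + 254·0.46 + 48·0.08 + 490·0.09 = 230.82 m².
T₆₀ = 0.161·V/A = 0.161·1947/230.82 = 1.358 s.

1.36 s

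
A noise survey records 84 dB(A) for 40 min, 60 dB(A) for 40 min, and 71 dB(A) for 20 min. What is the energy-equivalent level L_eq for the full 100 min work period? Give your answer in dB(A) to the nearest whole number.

80 dB(A)

L_eq = 10·log₁₀[(1/T)·Σ tᵢ·10^(Lᵢ/10)] with T = 100 min.
Σ tᵢ·10^(Lᵢ/10) = 40·10^(84/10) + 40·10^(60/10) + 20·10^(71/10) = 1.034e+10.
L_eq = 10·log₁₀(1.034e+10/100) = 80.14 dB(A).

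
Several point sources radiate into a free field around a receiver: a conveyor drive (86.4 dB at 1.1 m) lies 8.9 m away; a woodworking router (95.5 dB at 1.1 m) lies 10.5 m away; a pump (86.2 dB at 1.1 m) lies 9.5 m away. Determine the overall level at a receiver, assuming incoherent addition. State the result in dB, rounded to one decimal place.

Propagate each source to the receiver with L = L_ref − 20·log₁₀(r/r_ref), then add intensities.
conveyor drive: 86.4 − 20·log₁₀(8.9/1.1) = 86.4 − 18.16 = 68.24 dB.
woodworking router: 95.5 − 20·log₁₀(10.5/1.1) = 95.5 − 19.60 = 75.90 dB.
pump: 86.2 − 20·log₁₀(9.5/1.1) = 86.2 − 18.73 = 67.47 dB.
Σ 10^(L/10) = 5.120e+07 → L_total = 10·log₁₀(5.120e+07) = 77.09 dB.

77.1 dB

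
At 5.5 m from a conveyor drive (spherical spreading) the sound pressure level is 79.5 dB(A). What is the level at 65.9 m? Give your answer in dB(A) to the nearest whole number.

Spherical spreading from a point source gives a 20·log₁₀(r₂/r₁) drop.
L₂ = 79.5 − 20·log₁₀(65.9/5.5) = 79.5 − 21.570 = 57.93 dB(A).

58 dB(A)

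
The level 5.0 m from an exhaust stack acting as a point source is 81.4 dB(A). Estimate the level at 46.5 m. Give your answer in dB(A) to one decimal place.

62.0 dB(A)

Spherical spreading from a point source gives a 20·log₁₀(r₂/r₁) drop.
L₂ = 81.4 − 20·log₁₀(46.5/5.0) = 81.4 − 19.370 = 62.03 dB(A).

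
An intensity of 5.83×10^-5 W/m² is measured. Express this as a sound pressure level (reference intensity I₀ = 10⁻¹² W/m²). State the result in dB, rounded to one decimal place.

I/I₀ = 5.83×10^-5/10⁻¹² = 5.83×10^7, and L = 10·log₁₀(I/I₀).
L = 10·(0.7657 + 7) = 77.66 dB.

77.7 dB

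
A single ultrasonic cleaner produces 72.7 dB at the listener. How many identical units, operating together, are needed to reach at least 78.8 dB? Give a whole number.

5

Need L₁ + 10·log₁₀ N ≥ 78.8, i.e. log₁₀ N ≥ 0.61.
N ≥ 10^(6.1/10) = 4.074, so N = 5.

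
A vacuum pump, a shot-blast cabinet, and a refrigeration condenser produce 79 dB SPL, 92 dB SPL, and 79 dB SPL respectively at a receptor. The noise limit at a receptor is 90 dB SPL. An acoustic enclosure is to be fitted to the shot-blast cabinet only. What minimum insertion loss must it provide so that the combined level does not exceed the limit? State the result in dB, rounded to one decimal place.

Everything except the shot-blast cabinet sums to 10^(79/10) + 10^(79/10) = 1.589e+08 in linear terms, 82.01 dB SPL.
To meet 90 dB SPL overall, the treated shot-blast cabinet may contribute at most 10^(90/10) − 1.589e+08 = 8.411e+08, i.e. 89.25 dB SPL.
Required insertion loss = 92 − 89.25 = 2.75 dB.

2.8 dB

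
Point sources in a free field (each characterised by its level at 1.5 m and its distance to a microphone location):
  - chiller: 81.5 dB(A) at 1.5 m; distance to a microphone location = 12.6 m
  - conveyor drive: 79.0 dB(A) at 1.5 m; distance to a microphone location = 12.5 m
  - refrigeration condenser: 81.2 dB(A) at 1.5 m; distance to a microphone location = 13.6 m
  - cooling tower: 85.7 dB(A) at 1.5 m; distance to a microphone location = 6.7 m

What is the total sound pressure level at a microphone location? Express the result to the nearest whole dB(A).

First find each source's level at the receiver (point-source: −20·log₁₀(r/r_ref)), then combine on an intensity basis.
chiller: 81.5 − 20·log₁₀(12.6/1.5) = 81.5 − 18.49 = 63.01 dB(A).
conveyor drive: 79.0 − 20·log₁₀(12.5/1.5) = 79.0 − 18.42 = 60.58 dB(A).
refrigeration condenser: 81.2 − 20·log₁₀(13.6/1.5) = 81.2 − 19.15 = 62.05 dB(A).
cooling tower: 85.7 − 20·log₁₀(6.7/1.5) = 85.7 − 13.00 = 72.70 dB(A).
Σ 10^(L/10) = 2.337e+07 → L_total = 10·log₁₀(2.337e+07) = 73.69 dB(A).

74 dB(A)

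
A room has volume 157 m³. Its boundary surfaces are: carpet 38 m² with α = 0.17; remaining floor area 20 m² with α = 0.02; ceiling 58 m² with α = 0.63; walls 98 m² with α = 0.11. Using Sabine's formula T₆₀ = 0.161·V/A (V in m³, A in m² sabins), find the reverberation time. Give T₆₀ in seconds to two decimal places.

Total absorption A = 38·0.17 + 20·0.02 + 58·0.63 + 98·0.11 = 54.18 m² sabins.
T₆₀ = 0.161 × 157 / 54.18 = 0.467 s.

0.47 s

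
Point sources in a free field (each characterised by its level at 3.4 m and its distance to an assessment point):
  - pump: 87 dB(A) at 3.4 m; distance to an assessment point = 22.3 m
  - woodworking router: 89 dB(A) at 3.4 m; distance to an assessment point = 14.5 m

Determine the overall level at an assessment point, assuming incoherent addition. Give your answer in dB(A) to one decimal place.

77.4 dB(A)

Apply inverse-square spreading to bring every level to the receiver, then sum 10^(L/10).
pump: 87 − 20·log₁₀(22.3/3.4) = 87 − 16.34 = 70.66 dB(A).
woodworking router: 89 − 20·log₁₀(14.5/3.4) = 89 − 12.60 = 76.40 dB(A).
Σ 10^(L/10) = 5.532e+07 → L_total = 10·log₁₀(5.532e+07) = 77.43 dB(A).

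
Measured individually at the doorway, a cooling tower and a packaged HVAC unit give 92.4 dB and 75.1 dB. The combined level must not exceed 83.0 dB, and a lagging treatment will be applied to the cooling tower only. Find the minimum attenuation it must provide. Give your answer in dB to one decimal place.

Fixed contribution from the other source: Σ 10^(L/10) = 10^(75.1/10) = 3.236e+07 (75.10 dB).
The limit corresponds to 10^(83.0/10) = 1.995e+08; subtracting the fixed part leaves 1.672e+08 for the cooling tower, i.e. 82.23 dB.
So the cooling tower must be reduced from 92.4 to 82.23 dB: IL = 10.17 dB.

10.2 dB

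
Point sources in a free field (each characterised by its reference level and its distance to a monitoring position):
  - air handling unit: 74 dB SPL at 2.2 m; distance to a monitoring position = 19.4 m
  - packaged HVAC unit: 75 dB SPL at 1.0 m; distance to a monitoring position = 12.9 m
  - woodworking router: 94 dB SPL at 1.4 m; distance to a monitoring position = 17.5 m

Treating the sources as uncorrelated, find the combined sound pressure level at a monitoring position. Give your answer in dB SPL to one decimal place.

72.2 dB SPL

First find each source's level at the receiver (point-source: −20·log₁₀(r/r_ref)), then combine on an intensity basis.
air handling unit: 74 − 20·log₁₀(19.4/2.2) = 74 − 18.91 = 55.09 dB SPL.
packaged HVAC unit: 75 − 20·log₁₀(12.9/1.0) = 75 − 22.21 = 52.79 dB SPL.
woodworking router: 94 − 20·log₁₀(17.5/1.4) = 94 − 21.94 = 72.06 dB SPL.
Σ 10^(L/10) = 1.659e+07 → L_total = 10·log₁₀(1.659e+07) = 72.20 dB SPL.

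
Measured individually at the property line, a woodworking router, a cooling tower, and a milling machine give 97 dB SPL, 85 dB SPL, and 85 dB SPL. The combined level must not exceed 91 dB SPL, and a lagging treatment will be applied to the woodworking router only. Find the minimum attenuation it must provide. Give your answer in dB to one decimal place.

Fixed contribution from the other sources: Σ 10^(L/10) = 10^(85/10) + 10^(85/10) = 6.325e+08 (88.01 dB SPL).
The limit corresponds to 10^(91/10) = 1.259e+09; subtracting the fixed part leaves 6.265e+08 for the woodworking router, i.e. 87.97 dB SPL.
Required insertion loss = 97 − 87.97 = 9.03 dB.

9.0 dB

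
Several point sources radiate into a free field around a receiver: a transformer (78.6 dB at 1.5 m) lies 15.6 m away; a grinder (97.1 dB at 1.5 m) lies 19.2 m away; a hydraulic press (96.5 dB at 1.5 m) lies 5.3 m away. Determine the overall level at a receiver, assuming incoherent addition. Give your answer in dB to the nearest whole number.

86 dB

Apply inverse-square spreading to bring every level to the receiver, then sum 10^(L/10).
transformer: 78.6 − 20·log₁₀(15.6/1.5) = 78.6 − 20.34 = 58.26 dB.
grinder: 97.1 − 20·log₁₀(19.2/1.5) = 97.1 − 22.14 = 74.96 dB.
hydraulic press: 96.5 − 20·log₁₀(5.3/1.5) = 96.5 − 10.96 = 85.54 dB.
Σ 10^(L/10) = 3.898e+08 → L_total = 10·log₁₀(3.898e+08) = 85.91 dB.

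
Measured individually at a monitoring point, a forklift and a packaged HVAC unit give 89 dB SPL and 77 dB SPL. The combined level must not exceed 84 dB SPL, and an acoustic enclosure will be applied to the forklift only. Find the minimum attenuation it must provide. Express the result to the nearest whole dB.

Everything except the forklift sums to 10^(77/10) = 5.012e+07 in linear terms, 77.00 dB SPL.
To meet 84 dB SPL overall, the treated forklift may contribute at most 10^(84/10) − 5.012e+07 = 2.011e+08, i.e. 83.03 dB SPL.
Required insertion loss = 89 − 83.03 = 5.97 dB.

6 dB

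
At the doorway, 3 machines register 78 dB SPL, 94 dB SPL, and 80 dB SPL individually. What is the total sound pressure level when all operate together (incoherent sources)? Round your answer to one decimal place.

Incoherent sources combine by intensity addition: L_total = 10·log₁₀(Σ 10^(L_i/10)).
Σ 10^(L/10) = 10^(78/10) + 10^(94/10) + 10^(80/10) = 2.675e+09.
L_total = 10·log₁₀(2.675e+09) = 94.27 dB SPL.

94.3 dB SPL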